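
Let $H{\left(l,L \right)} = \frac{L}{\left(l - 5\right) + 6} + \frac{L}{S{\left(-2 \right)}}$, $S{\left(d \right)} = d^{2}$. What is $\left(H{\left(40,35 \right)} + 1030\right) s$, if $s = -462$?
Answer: $- \frac{39384345}{82} \approx -4.803 \cdot 10^{5}$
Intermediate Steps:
$H{\left(l,L \right)} = \frac{L}{4} + \frac{L}{1 + l}$ ($H{\left(l,L \right)} = \frac{L}{\left(l - 5\right) + 6} + \frac{L}{\left(-2\right)^{2}} = \frac{L}{\left(-5 + l\right) + 6} + \frac{L}{4} = \frac{L}{1 + l} + L \frac{1}{4} = \frac{L}{1 + l} + \frac{L}{4} = \frac{L}{4} + \frac{L}{1 + l}$)
$\left(H{\left(40,35 \right)} + 1030\right) s = \left(\frac{1}{4} \cdot 35 \frac{1}{1 + 40} \left(5 + 40\right) + 1030\right) \left(-462\right) = \left(\frac{1}{4} \cdot 35 \cdot \frac{1}{41} \cdot 45 + 1030\right) \left(-462\right) = \left(\frac{1575}{164} + 1030\right) \left(-462\right) = \frac{170495}{164} \left(-462\right) = - \frac{39384345}{82}$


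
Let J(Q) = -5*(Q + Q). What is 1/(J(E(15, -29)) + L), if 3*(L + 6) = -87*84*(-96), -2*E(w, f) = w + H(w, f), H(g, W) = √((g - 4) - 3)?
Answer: 9357/2188836217 - 2*√2/10944181085 ≈ 4.2746e-6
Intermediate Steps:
H(g, W) = √(-7 + g) (H(g, W) = √((-4 + g) - 3) = √(-7 + g))
E(w, f) = -w/2 - √(-7 + w)/2 (E(w, f) = -(w + √(-7 + w))/2 = -w/2 - √(-7 + w)/2)
J(Q) = -10*Q
L = 233850 (L = -6 + (-87*84*(-96))/3 = -6 + (-7308*(-96))/3 = -6 + (⅓)*701568 = -6 + 233856 = 233850)
1/(J(E(15, -29)) + L) = 1/(-10*(-½*15 - √(-7 + 15)/2) + 233850) = 1/(-10*(-15/2 - √2) + 233850) = 1/((75 + 10*√2) + 233850) = 1/(233925 + 10*√2)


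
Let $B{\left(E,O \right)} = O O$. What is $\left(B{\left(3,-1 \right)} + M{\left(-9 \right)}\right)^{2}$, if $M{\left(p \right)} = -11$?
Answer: $100$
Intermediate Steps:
$B{\left(E,O \right)} = O^{2}$
$\left(B{\left(3,-1 \right)} + M{\left(-9 \right)}\right)^{2} = \left(\left(-1\right)^{2} - 11\right)^{2} = \left(1 - 11\right)^{2} = \left(-10\right)^{2} = 100$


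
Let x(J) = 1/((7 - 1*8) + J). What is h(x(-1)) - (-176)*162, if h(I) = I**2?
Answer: 114049/4 ≈ 28512.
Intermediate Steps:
x(J) = 1/(-1 + J) (x(J) = 1/((7 - 8) + J) = 1/(-1 + J))
h(x(-1)) - (-176)*162 = (1/(-1 - 1))**2 - (-176)*162 = (1/(-2))**2 - 1*(-28512) = (-1/2)**2 + 28512 = 1/4 + 28512 = 114049/4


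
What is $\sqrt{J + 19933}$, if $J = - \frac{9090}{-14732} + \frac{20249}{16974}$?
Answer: $\frac{\sqrt{2164120468300571746}}{10419207} \approx 141.19$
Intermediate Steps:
$J = \frac{56575241}{31257621}$ ($J = \left(-9090\right) \left(- \frac{1}{14732}\right) + 20249 \cdot \frac{1}{16974} = \frac{4545}{7366} + \frac{20249}{16974} = \frac{56575241}{31257621} \approx 1.81$)
$\sqrt{J + 19933} = \sqrt{\frac{56575241}{31257621} + 19933} = \sqrt{\frac{623114734634}{31257621}} = \frac{\sqrt{2164120468300571746}}{10419207}$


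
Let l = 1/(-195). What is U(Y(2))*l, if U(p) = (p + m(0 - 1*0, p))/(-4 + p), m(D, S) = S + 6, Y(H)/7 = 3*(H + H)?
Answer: -29/2600 ≈ -0.011154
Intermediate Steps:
Y(H) = 42*H (Y(H) = 7*(3*(H + H)) = 7*(3*(2*H)) = 7*(6*H) = 42*H)
l = -1/195 ≈ -0.0051282
m(D, S) = 6 + S
U(p) = (6 + 2*p)/(-4 + p) (U(p) = (p + (6 + p))/(-4 + p) = (6 + 2*p)/(-4 + p))
U(Y(2))*l = (2*(3 + 42*2)/(-4 + 42*2))*(-1/195) = (2*(3 + 84)/(-4 + 84))*(-1/195) = (2*87/80)*(-1/195) = (2*(1/80)*87)*(-1/195) = (87/40)*(-1/195) = -29/2600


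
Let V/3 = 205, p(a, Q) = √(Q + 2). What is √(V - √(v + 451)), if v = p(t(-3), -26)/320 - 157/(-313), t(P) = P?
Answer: √(24100374000 - 3130*√3130*√(22611200 + 313*I*√6))/6260 ≈ 24.367 - 7.392e-6*I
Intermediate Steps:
p(a, Q) = √(2 + Q)
v = 157/313 + I*√6/160 (v = √(2 - 26)/320 - 157/(-313) = √(-24)*(1/320) - 157*(-1/313) = (2*I*√6)*(1/320) + 157/313 = I*√6/160 + 157/313 = 157/313 + I*√6/160 ≈ 0.5016 + 0.015309*I)
V = 615 (V = 3*205 = 615)
√(V - √(v + 451)) = √(615 - √((157/313 + I*√6/160) + 451)) = √(615 - √(141320/313 + I*√6/160))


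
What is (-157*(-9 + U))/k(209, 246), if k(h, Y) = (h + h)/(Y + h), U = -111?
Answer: 4286100/209 ≈ 20508.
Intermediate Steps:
k(h, Y) = 2*h/(Y + h) (k(h, Y) = (2*h)/(Y + h) = 2*h/(Y + h))
(-157*(-9 + U))/k(209, 246) = (-157*(-9 - 111))/((2*209/(246 + 209))) = (-157*(-120))/((2*209/455)) = 18840/((2*209*(1/455))) = 18840/(418/455) = 18840*(455/418) = 4286100/209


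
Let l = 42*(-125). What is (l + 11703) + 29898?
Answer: 36351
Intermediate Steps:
l = -5250
(l + 11703) + 29898 = (-5250 + 11703) + 29898 = 6453 + 29898 = 36351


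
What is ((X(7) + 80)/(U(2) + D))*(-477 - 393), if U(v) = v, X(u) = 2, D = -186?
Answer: 17835/46 ≈ 387.72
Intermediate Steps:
((X(7) + 80)/(U(2) + D))*(-477 - 393) = ((2 + 80)/(2 - 186))*(-477 - 393) = (82/(-184))*(-870) = (82*(-1/184))*(-870) = -41/92*(-870) = 17835/46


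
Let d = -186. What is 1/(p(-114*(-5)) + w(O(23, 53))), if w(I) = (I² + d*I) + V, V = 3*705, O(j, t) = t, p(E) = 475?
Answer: -1/4459 ≈ -0.00022427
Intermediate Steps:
V = 2115
w(I) = 2115 + I² - 186*I (w(I) = (I² - 186*I) + 2115 = 2115 + I² - 186*I)
1/(p(-114*(-5)) + w(O(23, 53))) = 1/(475 + (2115 + 53² - 186*53)) = 1/(475 + (2115 + 2809 - 9858)) = 1/(475 - 4934) = 1/(-4459) = -1/4459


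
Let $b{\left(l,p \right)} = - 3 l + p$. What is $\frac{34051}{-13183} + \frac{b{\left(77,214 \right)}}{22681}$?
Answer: $- \frac{772534842}{299003623} \approx -2.5837$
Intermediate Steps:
$b{\left(l,p \right)} = p - 3 l$
$\frac{34051}{-13183} + \frac{b{\left(77,214 \right)}}{22681} = \frac{34051}{-13183} + \frac{214 - 231}{22681} = 34051 \left(- \frac{1}{13183}\right) + \left(214 - 231\right) \frac{1}{22681} = - \frac{34051}{13183} - \frac{17}{22681} = - \frac{772534842}{299003623}$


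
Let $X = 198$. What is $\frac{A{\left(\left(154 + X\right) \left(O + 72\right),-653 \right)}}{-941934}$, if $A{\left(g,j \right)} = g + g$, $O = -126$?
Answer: $\frac{6336}{156989} \approx 0.040359$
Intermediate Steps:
$A{\left(g,j \right)} = 2 g$
$\frac{A{\left(\left(154 + X\right) \left(O + 72\right),-653 \right)}}{-941934} = \frac{2 \left(154 + 198\right) \left(-126 + 72\right)}{-941934} = 2 \cdot 352 \left(-54\right) \left(- \frac{1}{941934}\right) = 2 \left(-19008\right) \left(- \frac{1}{941934}\right) = \left(-38016\right) \left(- \frac{1}{941934}\right) = \frac{6336}{156989}$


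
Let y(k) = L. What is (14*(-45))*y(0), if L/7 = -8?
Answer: 35280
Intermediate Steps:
L = -56 (L = 7*(-8) = -56)
y(k) = -56
(14*(-45))*y(0) = (14*(-45))*(-56) = -630*(-56) = 35280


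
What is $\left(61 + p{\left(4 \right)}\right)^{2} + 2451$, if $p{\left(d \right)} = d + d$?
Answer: $7212$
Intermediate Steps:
$p{\left(d \right)} = 2 d$
$\left(61 + p{\left(4 \right)}\right)^{2} + 2451 = \left(61 + 2 \cdot 4\right)^{2} + 2451 = \left(61 + 8\right)^{2} + 2451 = 69^{2} + 2451 = 4761 + 2451 = 7212$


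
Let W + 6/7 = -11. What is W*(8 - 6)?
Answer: -166/7 ≈ -23.714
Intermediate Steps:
W = -83/7 (W = -6/7 - 11 = -83/7 ≈ -11.857)
W*(8 - 6) = -83*(8 - 6)/7 = -83/7*2 = -166/7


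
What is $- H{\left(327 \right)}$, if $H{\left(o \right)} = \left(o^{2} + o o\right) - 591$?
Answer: $-213267$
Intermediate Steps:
$H{\left(o \right)} = -591 + 2 o^{2}$ ($H{\left(o \right)} = \left(o^{2} + o^{2}\right) - 591 = 2 o^{2} - 591 = -591 + 2 o^{2}$)
$- H{\left(327 \right)} = - (-591 + 2 \cdot 327^{2}) = - (-591 + 2 \cdot 106929) = - (-591 + 213858) = \left(-1\right) 213267 = -213267$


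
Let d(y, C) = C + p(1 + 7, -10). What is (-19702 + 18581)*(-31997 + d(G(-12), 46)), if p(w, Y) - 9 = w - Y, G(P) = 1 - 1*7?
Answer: 35786804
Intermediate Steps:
G(P) = -6 (G(P) = 1 - 7 = -6)
p(w, Y) = 9 + w - Y (p(w, Y) = 9 + (w - Y) = 9 + w - Y)
d(y, C) = 27 + C (d(y, C) = C + (9 + (1 + 7) - 1*(-10)) = C + (9 + 8 + 10) = C + 27 = 27 + C)
(-19702 + 18581)*(-31997 + d(G(-12), 46)) = (-19702 + 18581)*(-31997 + (27 + 46)) = -1121*(-31997 + 73) = -1121*(-31924) = 35786804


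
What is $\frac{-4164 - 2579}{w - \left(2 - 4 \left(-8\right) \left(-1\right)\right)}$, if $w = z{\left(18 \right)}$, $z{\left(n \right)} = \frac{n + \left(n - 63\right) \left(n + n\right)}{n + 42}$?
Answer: $- \frac{6130}{3} \approx -2043.3$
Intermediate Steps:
$z{\left(n \right)} = \frac{n + 2 n \left(-63 + n\right)}{42 + n}$ ($z{\left(n \right)} = \frac{n + \left(-63 + n\right) 2 n}{42 + n} = \frac{n + 2 n \left(-63 + n\right)}{42 + n}$)
$w = - \frac{267}{10}$ ($w = \frac{18 \left(-125 + 2 \cdot 18\right)}{42 + 18} = \frac{18 \left(-125 + 36\right)}{60} = 18 \cdot \frac{1}{60} \left(-89\right) = - \frac{267}{10} \approx -26.7$)
$\frac{-4164 - 2579}{w - \left(2 - 4 \left(-8\right) \left(-1\right)\right)} = \frac{-4164 - 2579}{- \frac{267}{10} - \left(2 - 4 \left(-8\right) \left(-1\right)\right)} = - \frac{6743}{- \frac{267}{10} - -30} = - \frac{6743}{- \frac{267}{10} + \left(-2 + 32\right)} = - \frac{6743}{- \frac{267}{10} + 30} = - \frac{6743}{\frac{33}{10}} = \left(-6743\right) \frac{10}{33} = - \frac{6130}{3}$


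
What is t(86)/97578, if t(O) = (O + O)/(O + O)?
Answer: 1/97578 ≈ 1.0248e-5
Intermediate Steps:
t(O) = 1 (t(O) = (2*O)/((2*O)) = (2*O)*(1/(2*O)) = 1)
t(86)/97578 = 1/97578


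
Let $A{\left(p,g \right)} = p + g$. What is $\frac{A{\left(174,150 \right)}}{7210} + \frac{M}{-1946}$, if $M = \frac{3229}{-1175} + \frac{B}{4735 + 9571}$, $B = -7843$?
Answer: $\frac{6831050759}{146490112300} \approx 0.046631$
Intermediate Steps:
$M = - \frac{2409113}{730850}$ ($M = \frac{3229}{-1175} - \frac{7843}{4735 + 9571} = 3229 \left(- \frac{1}{1175}\right) - \frac{7843}{14306} = - \frac{3229}{1175} - \frac{341}{622} = - \frac{2409113}{730850} \approx -3.2963$)
$A{\left(p,g \right)} = g + p$
$\frac{A{\left(174,150 \right)}}{7210} + \frac{M}{-1946} = \frac{150 + 174}{7210} - \frac{2409113}{730850 \left(-1946\right)} = 324 \cdot \frac{1}{7210} - - \frac{344159}{203176300} = \frac{162}{3605} + \frac{344159}{203176300} = \frac{6831050759}{146490112300}$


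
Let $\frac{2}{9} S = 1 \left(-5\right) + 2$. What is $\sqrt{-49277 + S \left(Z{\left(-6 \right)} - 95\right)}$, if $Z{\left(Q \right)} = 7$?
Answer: $i \sqrt{48089} \approx 219.29 i$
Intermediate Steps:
$S = - \frac{27}{2}$ ($S = \frac{9 \left(1 \left(-5\right) + 2\right)}{2} = \frac{9 \left(-5 + 2\right)}{2} = \frac{9}{2} \left(-3\right) = - \frac{27}{2} \approx -13.5$)
$\sqrt{-49277 + S \left(Z{\left(-6 \right)} - 95\right)} = \sqrt{-49277 - \frac{27 \left(7 - 95\right)}{2}} = \sqrt{-49277 - -1188} = \sqrt{-49277 + 1188} = \sqrt{-48089} = i \sqrt{48089}$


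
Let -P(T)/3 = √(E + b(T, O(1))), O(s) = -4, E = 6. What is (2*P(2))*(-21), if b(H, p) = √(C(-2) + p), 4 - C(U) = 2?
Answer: 126*√(6 + I*√2) ≈ 310.74 + 36.126*I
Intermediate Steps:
C(U) = 2 (C(U) = 4 - 1*2 = 4 - 2 = 2)
b(H, p) = √(2 + p)
P(T) = -3*√(6 + I*√2) (P(T) = -3*√(6 + √(2 - 4)) = -3*√(6 + √(-2)) = -3*√(6 + I*√2))
(2*P(2))*(-21) = (2*(-3*√(6 + I*√2)))*(-21) = -6*√(6 + I*√2)*(-21) = 126*√(6 + I*√2)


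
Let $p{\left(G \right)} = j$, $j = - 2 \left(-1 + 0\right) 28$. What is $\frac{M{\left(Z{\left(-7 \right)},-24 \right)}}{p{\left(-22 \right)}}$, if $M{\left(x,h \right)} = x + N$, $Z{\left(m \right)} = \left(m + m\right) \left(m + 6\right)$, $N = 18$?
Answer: $\frac{4}{7} \approx 0.57143$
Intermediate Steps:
$Z{\left(m \right)} = 2 m \left(6 + m\right)$
$M{\left(x,h \right)} = 18 + x$ ($M{\left(x,h \right)} = x + 18 = 18 + x$)
$j = 56$ ($j = \left(-2\right) \left(-1\right) 28 = 2 \cdot 28 = 56$)
$p{\left(G \right)} = 56$
$\frac{M{\left(Z{\left(-7 \right)},-24 \right)}}{p{\left(-22 \right)}} = \frac{18 + 2 \left(-7\right) \left(6 - 7\right)}{56} = \left(18 + 2 \left(-7\right) \left(-1\right)\right) \frac{1}{56} = \left(18 + 14\right) \frac{1}{56} = 32 \cdot \frac{1}{56} = \frac{4}{7}$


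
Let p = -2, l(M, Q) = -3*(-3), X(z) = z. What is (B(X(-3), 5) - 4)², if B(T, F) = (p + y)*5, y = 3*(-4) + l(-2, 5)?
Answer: 841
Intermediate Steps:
l(M, Q) = 9
y = -3 (y = 3*(-4) + 9 = -12 + 9 = -3)
B(T, F) = -25 (B(T, F) = (-2 - 3)*5 = -5*5 = -25)
(B(X(-3), 5) - 4)² = (-25 - 4)² = (-29)² = 841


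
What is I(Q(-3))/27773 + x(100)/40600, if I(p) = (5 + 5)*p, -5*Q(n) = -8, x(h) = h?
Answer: 34269/11275838 ≈ 0.0030392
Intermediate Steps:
Q(n) = 8/5 (Q(n) = -⅕*(-8) = 8/5)
I(p) = 10*p
I(Q(-3))/27773 + x(100)/40600 = (10*(8/5))/27773 + 100/40600 = 16*(1/27773) + 100*(1/40600) = 16/27773 + 1/406 = 34269/11275838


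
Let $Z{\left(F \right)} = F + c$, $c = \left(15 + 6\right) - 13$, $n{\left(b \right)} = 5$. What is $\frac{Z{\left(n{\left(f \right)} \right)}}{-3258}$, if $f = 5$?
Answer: $- \frac{13}{3258} \approx -0.0039902$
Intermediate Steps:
$c = 8$ ($c = 21 - 13 = 8$)
$Z{\left(F \right)} = 8 + F$ ($Z{\left(F \right)} = F + 8 = 8 + F$)
$\frac{Z{\left(n{\left(f \right)} \right)}}{-3258} = \frac{8 + 5}{-3258} = 13 \left(- \frac{1}{3258}\right) = - \frac{13}{3258}$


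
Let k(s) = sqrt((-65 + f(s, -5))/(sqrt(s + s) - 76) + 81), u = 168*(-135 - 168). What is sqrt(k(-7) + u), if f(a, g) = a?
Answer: sqrt(-50904 + 3*sqrt((-692 + 9*I*sqrt(14))/(-76 + I*sqrt(14)))) ≈ 0.e-6 + 225.6*I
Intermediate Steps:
u = -50904 (u = 168*(-303) = -50904)
k(s) = sqrt(81 + (-65 + s)/(-76 + sqrt(2)*sqrt(s))) (k(s) = sqrt((-65 + s)/(sqrt(s + s) - 76) + 81) = sqrt((-65 + s)/(sqrt(2*s) - 76) + 81) = sqrt((-65 + s)/(sqrt(2)*sqrt(s) - 76) + 81) = sqrt((-65 + s)/(-76 + sqrt(2)*sqrt(s)) + 81) = sqrt(81 + (-65 + s)/(-76 + sqrt(2)*sqrt(s))))
sqrt(k(-7) + u) = sqrt(sqrt((-6221 - 7 + 81*sqrt(2)*sqrt(-7))/(-76 + sqrt(2)*sqrt(-7))) - 50904) = sqrt(sqrt((-6221 - 7 + 81*sqrt(2)*(I*sqrt(7)))/(-76 + sqrt(2)*(I*sqrt(7)))) - 50904) = sqrt(sqrt((-6221 - 7 + 81*I*sqrt(14))/(-76 + I*sqrt(14))) - 50904) = sqrt(sqrt((-6228 + 81*I*sqrt(14))/(-76 + I*sqrt(14))) - 50904) = sqrt(-50904 + sqrt((-6228 + 81*I*sqrt(14))/(-76 + I*sqrt(14))))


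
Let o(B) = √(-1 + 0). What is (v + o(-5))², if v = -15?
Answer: (15 - I)² ≈ 224.0 - 30.0*I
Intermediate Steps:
o(B) = I (o(B) = √(-1) = I)
(v + o(-5))² = (-15 + I)²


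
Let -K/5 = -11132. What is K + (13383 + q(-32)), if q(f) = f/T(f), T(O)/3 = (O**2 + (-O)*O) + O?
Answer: 207130/3 ≈ 69043.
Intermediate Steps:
K = 55660 (K = -5*(-11132) = 55660)
T(O) = 3*O (T(O) = 3*((O**2 + (-O)*O) + O) = 3*((O**2 - O**2) + O) = 3*(0 + O) = 3*O)
q(f) = 1/3 (q(f) = f/((3*f)) = f*(1/(3*f)) = 1/3)
K + (13383 + q(-32)) = 55660 + (13383 + 1/3) = 55660 + 40150/3 = 207130/3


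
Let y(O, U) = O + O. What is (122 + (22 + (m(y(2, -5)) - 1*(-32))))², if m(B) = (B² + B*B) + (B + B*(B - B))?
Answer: 44944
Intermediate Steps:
y(O, U) = 2*O
m(B) = B + 2*B² (m(B) = (B² + B²) + (B + B*0) = 2*B² + (B + 0) = 2*B² + B = B + 2*B²)
(122 + (22 + (m(y(2, -5)) - 1*(-32))))² = (122 + (22 + ((2*2)*(1 + 2*(2*2)) - 1*(-32))))² = (122 + (22 + (4*(1 + 2*4) + 32)))² = (122 + (22 + (4*(1 + 8) + 32)))² = (122 + (22 + (4*9 + 32)))² = (122 + (22 + (36 + 32)))² = (122 + (22 + 68))² = (122 + 90)² = 212² = 44944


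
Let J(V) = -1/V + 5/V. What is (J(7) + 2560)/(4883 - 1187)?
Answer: 4481/6468 ≈ 0.69279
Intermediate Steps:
J(V) = 4/V
(J(7) + 2560)/(4883 - 1187) = (4/7 + 2560)/(4883 - 1187) = (4*(1/7) + 2560)/3696 = (4/7 + 2560)*(1/3696) = (17924/7)*(1/3696) = 4481/6468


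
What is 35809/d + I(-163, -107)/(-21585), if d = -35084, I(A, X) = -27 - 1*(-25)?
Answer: -772867097/757288140 ≈ -1.0206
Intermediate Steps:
I(A, X) = -2 (I(A, X) = -27 + 25 = -2)
35809/d + I(-163, -107)/(-21585) = 35809/(-35084) - 2/(-21585) = 35809*(-1/35084) - 2*(-1/21585) = -35809/35084 + 2/21585 = -772867097/757288140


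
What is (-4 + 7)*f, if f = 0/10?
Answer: 0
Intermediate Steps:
f = 0 (f = 0*(⅒) = 0)
(-4 + 7)*f = (-4 + 7)*0 = 3*0 = 0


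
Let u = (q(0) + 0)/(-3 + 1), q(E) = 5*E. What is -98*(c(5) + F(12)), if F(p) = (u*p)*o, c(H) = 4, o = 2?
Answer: -392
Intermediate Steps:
u = 0 (u = (5*0 + 0)/(-3 + 1) = (0 + 0)/(-2) = 0*(-½) = 0)
F(p) = 0 (F(p) = (0*p)*2 = 0*2 = 0)
-98*(c(5) + F(12)) = -98*(4 + 0) = -98*4 = -392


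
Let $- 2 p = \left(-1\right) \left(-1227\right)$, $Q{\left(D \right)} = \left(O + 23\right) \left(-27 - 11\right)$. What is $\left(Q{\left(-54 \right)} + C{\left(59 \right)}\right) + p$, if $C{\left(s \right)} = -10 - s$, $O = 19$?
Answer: $- \frac{4557}{2} \approx -2278.5$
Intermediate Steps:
$Q{\left(D \right)} = -1596$ ($Q{\left(D \right)} = \left(19 + 23\right) \left(-27 - 11\right) = 42 \left(-38\right) = -1596$)
$p = - \frac{1227}{2}$ ($p = - \frac{\left(-1\right) \left(-1227\right)}{2} = \left(- \frac{1}{2}\right) 1227 = - \frac{1227}{2} \approx -613.5$)
$\left(Q{\left(-54 \right)} + C{\left(59 \right)}\right) + p = \left(-1596 - 69\right) - \frac{1227}{2} = -1665 - \frac{1227}{2} = - \frac{4557}{2}$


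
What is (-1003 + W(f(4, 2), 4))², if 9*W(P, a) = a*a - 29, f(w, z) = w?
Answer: 81721600/81 ≈ 1.0089e+6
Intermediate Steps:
W(P, a) = -29/9 + a²/9 (W(P, a) = (a*a - 29)/9 = (a² - 29)/9 = (-29 + a²)/9 = -29/9 + a²/9)
(-1003 + W(f(4, 2), 4))² = (-1003 + (-29/9 + (⅑)*4²))² = (-1003 + (-29/9 + (⅑)*16))² = (-1003 + (-29/9 + 16/9))² = (-1003 - 13/9)² = (-9040/9)² = 81721600/81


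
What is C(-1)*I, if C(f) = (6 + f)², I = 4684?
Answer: 117100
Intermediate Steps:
C(-1)*I = (6 - 1)²*4684 = 5²*4684 = 25*4684 = 117100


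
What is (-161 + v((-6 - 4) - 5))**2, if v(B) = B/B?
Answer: 25600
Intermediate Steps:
v(B) = 1
(-161 + v((-6 - 4) - 5))**2 = (-161 + 1)**2 = (-160)**2 = 25600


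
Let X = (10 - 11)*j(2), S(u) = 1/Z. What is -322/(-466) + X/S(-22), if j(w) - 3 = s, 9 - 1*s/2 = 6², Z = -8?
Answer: -94903/233 ≈ -407.31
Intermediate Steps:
s = -54 (s = 18 - 2*6² = 18 - 2*36 = 18 - 72 = -54)
S(u) = -⅛ (S(u) = 1/(-8) = -⅛)
j(w) = -51 (j(w) = 3 - 54 = -51)
X = 51 (X = (10 - 11)*(-51) = -1*(-51) = 51)
-322/(-466) + X/S(-22) = -322/(-466) + 51/(-⅛) = -322*(-1/466) + 51*(-8) = 161/233 - 408 = -94903/233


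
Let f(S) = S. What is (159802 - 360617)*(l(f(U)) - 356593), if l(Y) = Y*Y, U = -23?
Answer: 71502992160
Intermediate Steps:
l(Y) = Y²
(159802 - 360617)*(l(f(U)) - 356593) = (159802 - 360617)*((-23)² - 356593) = -200815*(529 - 356593) = -200815*(-356064) = 71502992160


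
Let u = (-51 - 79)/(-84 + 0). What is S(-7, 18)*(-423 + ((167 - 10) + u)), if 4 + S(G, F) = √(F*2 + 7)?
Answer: 22214/21 - 11107*√43/42 ≈ -676.32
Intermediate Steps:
S(G, F) = -4 + √(7 + 2*F) (S(G, F) = -4 + √(F*2 + 7) = -4 + √(2*F + 7) = -4 + √(7 + 2*F))
u = 65/42 (u = -130/(-84) = -130*(-1/84) = 65/42 ≈ 1.5476)
S(-7, 18)*(-423 + ((167 - 10) + u)) = (-4 + √(7 + 2*18))*(-423 + ((167 - 10) + 65/42)) = (-4 + √(7 + 36))*(-423 + (157 + 65/42)) = (-4 + √43)*(-423 + 6659/42) = (-4 + √43)*(-11107/42) = 22214/21 - 11107*√43/42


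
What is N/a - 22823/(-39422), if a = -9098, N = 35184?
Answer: -589689997/179330678 ≈ -3.2883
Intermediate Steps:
N/a - 22823/(-39422) = 35184/(-9098) - 22823/(-39422) = 35184*(-1/9098) - 22823*(-1/39422) = -17592/4549 + 22823/39422 = -589689997/179330678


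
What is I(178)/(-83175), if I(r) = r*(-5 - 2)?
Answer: 1246/83175 ≈ 0.014980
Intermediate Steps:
I(r) = -7*r (I(r) = r*(-7) = -7*r)
I(178)/(-83175) = -7*178/(-83175) = -1246*(-1/83175) = 1246/83175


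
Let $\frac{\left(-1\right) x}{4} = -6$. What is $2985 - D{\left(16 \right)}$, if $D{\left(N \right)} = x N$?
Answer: $2601$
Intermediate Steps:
$x = 24$ ($x = \left(-4\right) \left(-6\right) = 24$)
$D{\left(N \right)} = 24 N$
$2985 - D{\left(16 \right)} = 2985 - 24 \cdot 16 = 2985 - 384 = 2601$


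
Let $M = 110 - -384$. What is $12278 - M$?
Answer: $11784$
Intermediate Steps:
$M = 494$ ($M = 110 + 384 = 494$)
$12278 - M = 12278 - 494 = 11784$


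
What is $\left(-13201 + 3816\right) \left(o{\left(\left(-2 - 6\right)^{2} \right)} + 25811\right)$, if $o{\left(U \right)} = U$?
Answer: $-242836875$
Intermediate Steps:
$\left(-13201 + 3816\right) \left(o{\left(\left(-2 - 6\right)^{2} \right)} + 25811\right) = \left(-13201 + 3816\right) \left(\left(-2 - 6\right)^{2} + 25811\right) = - 9385 \left(\left(-8\right)^{2} + 25811\right) = - 9385 \left(64 + 25811\right) = \left(-9385\right) 25875 = -242836875$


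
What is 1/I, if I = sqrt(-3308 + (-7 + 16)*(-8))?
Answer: -I*sqrt(5)/130 ≈ -0.017201*I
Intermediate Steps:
I = 26*I*sqrt(5) (I = sqrt(-3308 + 9*(-8)) = sqrt(-3308 - 72) = sqrt(-3380) = 26*I*sqrt(5) ≈ 58.138*I)
1/I = 1/(26*I*sqrt(5)) = -I*sqrt(5)/130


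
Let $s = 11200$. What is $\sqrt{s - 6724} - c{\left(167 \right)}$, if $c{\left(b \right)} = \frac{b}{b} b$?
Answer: $-167 + 2 \sqrt{1119} \approx -100.1$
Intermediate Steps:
$c{\left(b \right)} = b$ ($c{\left(b \right)} = 1 b = b$)
$\sqrt{s - 6724} - c{\left(167 \right)} = \sqrt{11200 - 6724} - 167 = \sqrt{4476} - 167 = 2 \sqrt{1119} - 167 = -167 + 2 \sqrt{1119}$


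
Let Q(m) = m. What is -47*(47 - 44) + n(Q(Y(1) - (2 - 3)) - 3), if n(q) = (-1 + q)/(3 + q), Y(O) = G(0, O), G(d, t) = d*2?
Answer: -144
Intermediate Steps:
G(d, t) = 2*d
Y(O) = 0 (Y(O) = 2*0 = 0)
n(q) = (-1 + q)/(3 + q)
-47*(47 - 44) + n(Q(Y(1) - (2 - 3)) - 3) = -47*(47 - 44) + (-1 + ((0 - (2 - 3)) - 3))/(3 + ((0 - (2 - 3)) - 3)) = -47*3 + (-1 + ((0 - 1*(-1)) - 3))/(3 + ((0 - 1*(-1)) - 3)) = -141 + (-1 + ((0 + 1) - 3))/(3 + ((0 + 1) - 3)) = -141 + (-1 + (1 - 3))/(3 + (1 - 3)) = -141 + (-1 - 2)/(3 - 2) = -141 - 3/1 = -141 + 1*(-3) = -141 - 3 = -144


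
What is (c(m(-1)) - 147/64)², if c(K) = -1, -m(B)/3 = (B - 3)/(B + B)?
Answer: 44521/4096 ≈ 10.869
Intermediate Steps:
m(B) = -3*(-3 + B)/(2*B) (m(B) = -3*(B - 3)/(B + B) = -3*(-3 + B)/(2*B))
(c(m(-1)) - 147/64)² = (-1 - 147/64)² = (-211/64)² = 44521/4096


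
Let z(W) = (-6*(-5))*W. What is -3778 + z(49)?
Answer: -2308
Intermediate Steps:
z(W) = 30*W
-3778 + z(49) = -3778 + 30*49 = -3778 + 1470 = -2308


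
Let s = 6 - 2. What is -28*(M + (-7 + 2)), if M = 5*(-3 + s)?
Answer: 0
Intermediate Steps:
s = 4
M = 5 (M = 5*(-3 + 4) = 5*1 = 5)
-28*(M + (-7 + 2)) = -28*(5 + (-7 + 2)) = -28*(5 - 5) = -28*0 = 0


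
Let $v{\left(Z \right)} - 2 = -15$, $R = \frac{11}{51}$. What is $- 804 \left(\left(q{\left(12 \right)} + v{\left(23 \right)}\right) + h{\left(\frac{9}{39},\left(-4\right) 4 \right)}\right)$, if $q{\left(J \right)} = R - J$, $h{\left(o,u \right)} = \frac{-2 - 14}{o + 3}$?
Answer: $\frac{2845088}{119} \approx 23908.0$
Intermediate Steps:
$h{\left(o,u \right)} = - \frac{16}{3 + o}$
$R = \frac{11}{51}$ ($R = 11 \cdot \frac{1}{51} = \frac{11}{51} \approx 0.21569$)
$v{\left(Z \right)} = -13$ ($v{\left(Z \right)} = 2 - 15 = -13$)
$q{\left(J \right)} = \frac{11}{51} - J$
$- 804 \left(\left(q{\left(12 \right)} + v{\left(23 \right)}\right) + h{\left(\frac{9}{39},\left(-4\right) 4 \right)}\right) = - 804 \left(\left(\left(\frac{11}{51} - 12\right) - 13\right) - \frac{16}{3 + \frac{9}{39}}\right) = - 804 \left(\left(\left(\frac{11}{51} - 12\right) - 13\right) - \frac{16}{3 + 9 \cdot \frac{1}{39}}\right) = - 804 \left(\left(- \frac{601}{51} - 13\right) - \frac{16}{3 + \frac{3}{13}}\right) = - 804 \left(- \frac{1264}{51} - \frac{16}{\frac{42}{13}}\right) = - 804 \left(- \frac{1264}{51} - \frac{104}{21}\right) = \left(-804\right) \left(- \frac{10616}{357}\right) = \frac{2845088}{119}$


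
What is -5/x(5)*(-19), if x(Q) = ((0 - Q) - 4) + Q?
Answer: -95/4 ≈ -23.750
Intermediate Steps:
x(Q) = -4 (x(Q) = (-Q - 4) + Q = (-4 - Q) + Q = -4)
-5/x(5)*(-19) = -5/(-4)*(-19) = -5*(-¼)*(-19) = (5/4)*(-19) = -95/4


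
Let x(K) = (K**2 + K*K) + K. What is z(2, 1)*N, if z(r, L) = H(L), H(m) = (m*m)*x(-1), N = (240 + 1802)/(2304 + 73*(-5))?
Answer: 2042/1939 ≈ 1.0531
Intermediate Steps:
x(K) = K + 2*K**2 (x(K) = (K**2 + K**2) + K = 2*K**2 + K = K + 2*K**2)
N = 2042/1939 (N = 2042/(2304 - 365) = 2042/1939 ≈ 1.0531)
H(m) = m**2 (H(m) = (m*m)*(-(1 + 2*(-1))) = m**2*(-(1 - 2)) = m**2*(-1*(-1)) = m**2*1 = m**2)
z(r, L) = L**2
z(2, 1)*N = 1**2*(2042/1939) = 1*(2042/1939) = 2042/1939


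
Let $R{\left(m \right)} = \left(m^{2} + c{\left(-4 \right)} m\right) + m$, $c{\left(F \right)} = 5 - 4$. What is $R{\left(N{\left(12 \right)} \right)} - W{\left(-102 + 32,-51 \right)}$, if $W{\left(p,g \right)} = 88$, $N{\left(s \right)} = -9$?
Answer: $-25$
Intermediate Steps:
$c{\left(F \right)} = 1$
$R{\left(m \right)} = m^{2} + 2 m$ ($R{\left(m \right)} = \left(m^{2} + 1 m\right) + m = \left(m^{2} + m\right) + m = \left(m + m^{2}\right) + m = m^{2} + 2 m$)
$R{\left(N{\left(12 \right)} \right)} - W{\left(-102 + 32,-51 \right)} = - 9 \left(2 - 9\right) - 88 = \left(-9\right) \left(-7\right) - 88 = 63 - 88 = -25$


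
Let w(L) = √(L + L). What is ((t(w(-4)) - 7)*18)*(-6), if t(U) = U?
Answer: 756 - 216*I*√2 ≈ 756.0 - 305.47*I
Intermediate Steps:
w(L) = √2*√L (w(L) = √(2*L) = √2*√L)
((t(w(-4)) - 7)*18)*(-6) = ((√2*√(-4) - 7)*18)*(-6) = ((√2*(2*I) - 7)*18)*(-6) = ((2*I*√2 - 7)*18)*(-6) = ((-7 + 2*I*√2)*18)*(-6) = (-126 + 36*I*√2)*(-6) = 756 - 216*I*√2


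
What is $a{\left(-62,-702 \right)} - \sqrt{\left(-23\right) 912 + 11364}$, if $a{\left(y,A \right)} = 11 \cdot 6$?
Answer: $66 - 6 i \sqrt{267} \approx 66.0 - 98.041 i$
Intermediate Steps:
$a{\left(y,A \right)} = 66$
$a{\left(-62,-702 \right)} - \sqrt{\left(-23\right) 912 + 11364} = 66 - \sqrt{\left(-23\right) 912 + 11364} = 66 - \sqrt{-20976 + 11364} = 66 - \sqrt{-9612} = 66 - 6 i \sqrt{267}$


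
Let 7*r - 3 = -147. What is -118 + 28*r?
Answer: -694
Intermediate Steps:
r = -144/7 (r = 3/7 + (⅐)*(-147) = 3/7 - 21 = -144/7 ≈ -20.571)
-118 + 28*r = -118 + 28*(-144/7) = -118 - 576 = -694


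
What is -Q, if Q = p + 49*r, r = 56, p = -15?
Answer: -2729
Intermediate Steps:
Q = 2729 (Q = -15 + 49*56 = -15 + 2744 = 2729)
-Q = -1*2729 = -2729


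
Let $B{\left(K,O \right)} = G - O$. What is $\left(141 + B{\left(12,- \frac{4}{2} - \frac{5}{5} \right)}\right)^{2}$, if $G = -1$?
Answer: $20449$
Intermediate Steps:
$B{\left(K,O \right)} = -1 - O$
$\left(141 + B{\left(12,- \frac{4}{2} - \frac{5}{5} \right)}\right)^{2} = \left(141 - \left(1 - 1 - 2\right)\right)^{2} = \left(141 - -2\right)^{2} = \left(141 + \left(-1 + 3\right)\right)^{2} = \left(141 + 2\right)^{2} = 143^{2} = 20449$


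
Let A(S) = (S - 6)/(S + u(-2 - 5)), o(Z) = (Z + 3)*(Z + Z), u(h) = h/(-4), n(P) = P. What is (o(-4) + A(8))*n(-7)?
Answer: -2240/39 ≈ -57.436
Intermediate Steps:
u(h) = -h/4 (u(h) = h*(-¼) = -h/4)
o(Z) = 2*Z*(3 + Z) (o(Z) = (3 + Z)*(2*Z) = 2*Z*(3 + Z))
A(S) = (-6 + S)/(7/4 + S) (A(S) = (S - 6)/(S - (-2 - 5)/4) = (-6 + S)/(S - ¼*(-7)) = (-6 + S)/(S + 7/4) = (-6 + S)/(7/4 + S))
(o(-4) + A(8))*n(-7) = (2*(-4)*(3 - 4) + 4*(-6 + 8)/(7 + 4*8))*(-7) = (2*(-4)*(-1) + 4*2/(7 + 32))*(-7) = (8 + 4*2/39)*(-7) = (8 + 4*(1/39)*2)*(-7) = (8 + 8/39)*(-7) = (320/39)*(-7) = -2240/39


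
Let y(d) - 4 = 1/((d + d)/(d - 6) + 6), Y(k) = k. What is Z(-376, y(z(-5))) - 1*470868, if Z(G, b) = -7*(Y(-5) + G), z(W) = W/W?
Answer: -468201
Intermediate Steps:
z(W) = 1
y(d) = 4 + 1/(6 + 2*d/(-6 + d)) (y(d) = 4 + 1/((d + d)/(d - 6) + 6) = 4 + 1/((2*d)/(-6 + d) + 6) = 4 + 1/(2*d/(-6 + d) + 6) = 4 + 1/(6 + 2*d/(-6 + d)))
Z(G, b) = 35 - 7*G (Z(G, b) = -7*(-5 + G) = 35 - 7*G)
Z(-376, y(z(-5))) - 1*470868 = (35 - 7*(-376)) - 1*470868 = (35 + 2632) - 470868 = 2667 - 470868 = -468201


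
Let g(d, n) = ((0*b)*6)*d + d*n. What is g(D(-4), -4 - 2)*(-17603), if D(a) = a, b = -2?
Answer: -422472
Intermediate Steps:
g(d, n) = d*n (g(d, n) = ((0*(-2))*6)*d + d*n = (0*6)*d + d*n = 0*d + d*n = 0 + d*n = d*n)
g(D(-4), -4 - 2)*(-17603) = -4*(-4 - 2)*(-17603) = -4*(-6)*(-17603) = 24*(-17603) = -422472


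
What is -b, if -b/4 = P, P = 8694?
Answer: 34776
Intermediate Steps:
b = -34776 (b = -4*8694 = -34776)
-b = -1*(-34776) = 34776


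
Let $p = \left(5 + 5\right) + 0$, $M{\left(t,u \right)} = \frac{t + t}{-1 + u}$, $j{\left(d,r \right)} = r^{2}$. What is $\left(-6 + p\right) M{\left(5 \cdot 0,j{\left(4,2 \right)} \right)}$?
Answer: $0$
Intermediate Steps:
$M{\left(t,u \right)} = \frac{2 t}{-1 + u}$
$p = 10$ ($p = 10 + 0 = 10$)
$\left(-6 + p\right) M{\left(5 \cdot 0,j{\left(4,2 \right)} \right)} = \left(-6 + 10\right) \frac{2 \cdot 5 \cdot 0}{-1 + 2^{2}} = 4 \cdot 2 \cdot 0 \frac{1}{-1 + 4} = 4 \cdot 2 \cdot 0 \cdot \frac{1}{3} = 4 \cdot 0 = 0$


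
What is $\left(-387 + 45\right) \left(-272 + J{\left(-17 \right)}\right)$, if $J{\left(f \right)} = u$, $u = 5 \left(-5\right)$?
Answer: $101574$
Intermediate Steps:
$u = -25$
$J{\left(f \right)} = -25$
$\left(-387 + 45\right) \left(-272 + J{\left(-17 \right)}\right) = \left(-387 + 45\right) \left(-272 - 25\right) = \left(-342\right) \left(-297\right) = 101574$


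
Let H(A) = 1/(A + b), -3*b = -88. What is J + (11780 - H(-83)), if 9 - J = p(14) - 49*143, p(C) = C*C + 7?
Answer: 2993476/161 ≈ 18593.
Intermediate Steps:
b = 88/3 (b = -1/3*(-88) = 88/3 ≈ 29.333)
H(A) = 1/(88/3 + A) (H(A) = 1/(A + 88/3) = 1/(88/3 + A))
p(C) = 7 + C**2 (p(C) = C**2 + 7 = 7 + C**2)
J = 6813 (J = 9 - ((7 + 14**2) - 49*143) = 9 - ((7 + 196) - 1*7007) = 9 - (203 - 7007) = 9 - 1*(-6804) = 9 + 6804 = 6813)
J + (11780 - H(-83)) = 6813 + (11780 - 3/(88 + 3*(-83))) = 6813 + (11780 - 3/(88 - 249)) = 6813 + (11780 - 3/(-161)) = 6813 + (11780 - 3*(-1)/161) = 6813 + (11780 - 1*(-3/161)) = 6813 + (11780 + 3/161) = 6813 + 1896583/161 = 2993476/161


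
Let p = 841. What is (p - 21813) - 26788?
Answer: -47760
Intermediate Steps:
(p - 21813) - 26788 = (841 - 21813) - 26788 = -20972 - 26788 = -47760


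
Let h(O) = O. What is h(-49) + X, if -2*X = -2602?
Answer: 1252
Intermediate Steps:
X = 1301 (X = -1/2*(-2602) = 1301)
h(-49) + X = -49 + 1301 = 1252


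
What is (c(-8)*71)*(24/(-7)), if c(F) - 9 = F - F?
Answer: -15336/7 ≈ -2190.9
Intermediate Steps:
c(F) = 9 (c(F) = 9 + (F - F) = 9 + 0 = 9)
(c(-8)*71)*(24/(-7)) = (9*71)*(24/(-7)) = 639*(24*(-⅐)) = 639*(-24/7) = -15336/7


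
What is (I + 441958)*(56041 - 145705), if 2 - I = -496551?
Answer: -84150650304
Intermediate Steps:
I = 496553 (I = 2 - 1*(-496551) = 2 + 496551 = 496553)
(I + 441958)*(56041 - 145705) = (496553 + 441958)*(56041 - 145705) = 938511*(-89664) = -84150650304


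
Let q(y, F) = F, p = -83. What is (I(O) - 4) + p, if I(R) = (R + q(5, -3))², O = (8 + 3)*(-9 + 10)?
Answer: -23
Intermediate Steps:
O = 11 (O = 11*1 = 11)
I(R) = (-3 + R)² (I(R) = (R - 3)² = (-3 + R)²)
(I(O) - 4) + p = ((-3 + 11)² - 4) - 83 = (8² - 4) - 83 = (64 - 4) - 83 = 60 - 83 = -23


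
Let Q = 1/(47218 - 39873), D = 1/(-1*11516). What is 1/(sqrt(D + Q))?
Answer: 2*sqrt(88201029605)/4171 ≈ 142.41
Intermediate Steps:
D = -1/11516 (D = 1/(-11516) = -1/11516 ≈ -8.6836e-5)
Q = 1/7345 ≈ 0.00013615
1/(sqrt(D + Q)) = 1/(sqrt(-1/11516 + 1/7345)) = 1/(sqrt(4171/84585020)) = 1/(sqrt(88201029605)/42292510) = 2*sqrt(88201029605)/4171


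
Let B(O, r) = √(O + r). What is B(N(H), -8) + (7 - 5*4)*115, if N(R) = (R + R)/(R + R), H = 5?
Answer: -1495 + I*√7 ≈ -1495.0 + 2.6458*I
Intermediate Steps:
N(R) = 1 (N(R) = (2*R)/((2*R)) = (2*R)*(1/(2*R)) = 1)
B(N(H), -8) + (7 - 5*4)*115 = √(1 - 8) + (7 - 5*4)*115 = √(-7) + (7 - 20)*115 = I*√7 - 13*115 = I*√7 - 1495 = -1495 + I*√7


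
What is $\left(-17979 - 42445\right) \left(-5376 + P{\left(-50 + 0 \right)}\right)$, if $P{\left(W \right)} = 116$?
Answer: $317830240$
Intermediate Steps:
$\left(-17979 - 42445\right) \left(-5376 + P{\left(-50 + 0 \right)}\right) = \left(-17979 - 42445\right) \left(-5376 + 116\right) = \left(-60424\right) \left(-5260\right) = 317830240$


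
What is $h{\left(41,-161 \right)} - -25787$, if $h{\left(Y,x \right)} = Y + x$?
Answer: $25667$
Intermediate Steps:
$h{\left(41,-161 \right)} - -25787 = \left(41 - 161\right) - -25787 = -120 + 25787 = 25667$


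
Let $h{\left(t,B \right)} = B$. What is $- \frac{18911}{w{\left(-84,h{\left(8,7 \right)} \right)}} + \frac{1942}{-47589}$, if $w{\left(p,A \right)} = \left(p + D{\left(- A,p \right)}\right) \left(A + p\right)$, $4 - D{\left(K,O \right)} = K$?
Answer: $- \frac{910871561}{267497769} \approx -3.4052$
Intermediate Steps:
$D{\left(K,O \right)} = 4 - K$
$w{\left(p,A \right)} = \left(A + p\right) \left(4 + A + p\right)$ ($w{\left(p,A \right)} = \left(p - \left(-4 - A\right)\right) \left(A + p\right) = \left(p + \left(4 + A\right)\right) \left(A + p\right) = \left(4 + A + p\right) \left(A + p\right) = \left(A + p\right) \left(4 + A + p\right)$)
$- \frac{18911}{w{\left(-84,h{\left(8,7 \right)} \right)}} + \frac{1942}{-47589} = - \frac{18911}{\left(-84\right)^{2} + 7 \left(-84\right) + 7 \left(4 + 7\right) - 84 \left(4 + 7\right)} + \frac{1942}{-47589} = - \frac{18911}{7056 - 588 + 7 \cdot 11 - 924} + 1942 \left(- \frac{1}{47589}\right) = - \frac{18911}{7056 - 588 + 77 - 924} - \frac{1942}{47589} = - \frac{18911}{5621} - \frac{1942}{47589} = - \frac{910871561}{267497769}$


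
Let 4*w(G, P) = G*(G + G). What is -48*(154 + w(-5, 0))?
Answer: -7992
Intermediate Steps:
w(G, P) = G²/2 (w(G, P) = (G*(G + G))/4 = (G*(2*G))/4 = (2*G²)/4 = G²/2)
-48*(154 + w(-5, 0)) = -48*(154 + (½)*(-5)²) = -48*(154 + (½)*25) = -48*(154 + 25/2) = -48*333/2 = -7992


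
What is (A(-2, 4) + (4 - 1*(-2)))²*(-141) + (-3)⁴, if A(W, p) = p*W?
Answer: -483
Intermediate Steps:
A(W, p) = W*p
(A(-2, 4) + (4 - 1*(-2)))²*(-141) + (-3)⁴ = (-2*4 + (4 - 1*(-2)))²*(-141) + (-3)⁴ = (-8 + (4 + 2))²*(-141) + 81 = (-8 + 6)²*(-141) + 81 = (-2)²*(-141) + 81 = 4*(-141) + 81 = -564 + 81 = -483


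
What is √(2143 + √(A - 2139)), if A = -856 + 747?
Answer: √(2143 + 2*I*√562) ≈ 46.295 + 0.5121*I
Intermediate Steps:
A = -109
√(2143 + √(A - 2139)) = √(2143 + √(-109 - 2139)) = √(2143 + √(-2248)) = √(2143 + 2*I*√562)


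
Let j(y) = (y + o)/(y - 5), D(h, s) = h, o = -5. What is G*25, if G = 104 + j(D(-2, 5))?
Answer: 2625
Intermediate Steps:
j(y) = 1 (j(y) = (y - 5)/(y - 5) = (-5 + y)/(-5 + y) = 1)
G = 105 (G = 104 + 1 = 105)
G*25 = 105*25 = 2625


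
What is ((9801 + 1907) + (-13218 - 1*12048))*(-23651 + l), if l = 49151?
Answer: -345729000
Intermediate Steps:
((9801 + 1907) + (-13218 - 1*12048))*(-23651 + l) = ((9801 + 1907) + (-13218 - 1*12048))*(-23651 + 49151) = (11708 + (-13218 - 12048))*25500 = (11708 - 25266)*25500 = -13558*25500 = -345729000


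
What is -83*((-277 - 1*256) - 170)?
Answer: 58349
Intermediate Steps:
-83*((-277 - 1*256) - 170) = -83*((-277 - 256) - 170) = -83*(-533 - 170) = -83*(-703) = 58349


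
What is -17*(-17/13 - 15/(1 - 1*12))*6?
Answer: -816/143 ≈ -5.7063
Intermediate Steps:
-17*(-17/13 - 15/(1 - 1*12))*6 = -17*(-17*1/13 - 15/(1 - 12))*6 = -17*(-17/13 - 15/(-11))*6 = -17*(-17/13 - 15*(-1/11))*6 = -17*(-17/13 + 15/11)*6 = -17*8/143*6 = -136/143*6 = -816/143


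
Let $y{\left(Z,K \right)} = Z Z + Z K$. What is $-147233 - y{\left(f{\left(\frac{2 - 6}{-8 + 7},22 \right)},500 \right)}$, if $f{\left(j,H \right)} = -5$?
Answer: $-144758$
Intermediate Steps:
$y{\left(Z,K \right)} = Z^{2} + K Z$
$-147233 - y{\left(f{\left(\frac{2 - 6}{-8 + 7},22 \right)},500 \right)} = -147233 - - 5 \left(500 - 5\right) = -147233 - \left(-5\right) 495 = -147233 - -2475 = -147233 + 2475 = -144758$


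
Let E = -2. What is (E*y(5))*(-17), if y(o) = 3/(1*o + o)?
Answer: 51/5 ≈ 10.200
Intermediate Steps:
y(o) = 3/(2*o) (y(o) = 3/(o + o) = 3/((2*o)) = 3*(1/(2*o)) = 3/(2*o))
(E*y(5))*(-17) = -3/5*(-17) = -2*3/10*(-17) = -⅗*(-17) = 51/5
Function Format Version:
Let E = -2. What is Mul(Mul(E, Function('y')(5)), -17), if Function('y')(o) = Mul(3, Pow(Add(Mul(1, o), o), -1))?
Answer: Rational(51, 5) ≈ 10.200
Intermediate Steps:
Function('y')(o) = Mul(Rational(3, 2), Pow(o, -1)) (Function('y')(o) = Mul(3, Pow(Add(o, o), -1)) = Mul(3, Pow(Mul(2, o), -1)) = Mul(3, Mul(Rational(1, 2), Pow(o, -1))) = Mul(Rational(3, 2), Pow(o, -1)))
Mul(Mul(E, Function('y')(5)), -17) = Mul(Mul(-2, Mul(Rational(3, 2), Pow(5, -1))), -17) = Mul(Mul(-2, Mul(Rational(3, 2), Rational(1, 5))), -17) = Mul(Mul(-2, Rational(3, 10)), -17) = Mul(Rational(-3, 5), -17) = Rational(51, 5)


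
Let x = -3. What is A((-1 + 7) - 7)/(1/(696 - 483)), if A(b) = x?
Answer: -639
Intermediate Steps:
A(b) = -3
A((-1 + 7) - 7)/(1/(696 - 483)) = -3/(1/(696 - 483)) = -3/(1/213) = -3/1/213 = -3*213 = -639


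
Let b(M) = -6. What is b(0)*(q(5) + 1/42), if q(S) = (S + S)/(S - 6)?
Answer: 419/7 ≈ 59.857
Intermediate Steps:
q(S) = 2*S/(-6 + S) (q(S) = (2*S)/(-6 + S) = 2*S/(-6 + S))
b(0)*(q(5) + 1/42) = -6*(2*5/(-6 + 5) + 1/42) = -6*(2*5/(-1) + 1/42) = -6*(2*5*(-1) + 1/42) = -6*(-10 + 1/42) = -6*(-419/42) = 419/7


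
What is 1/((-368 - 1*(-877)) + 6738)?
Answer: 1/7247 ≈ 0.00013799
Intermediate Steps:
1/((-368 - 1*(-877)) + 6738) = 1/((-368 + 877) + 6738) = 1/(509 + 6738) = 1/7247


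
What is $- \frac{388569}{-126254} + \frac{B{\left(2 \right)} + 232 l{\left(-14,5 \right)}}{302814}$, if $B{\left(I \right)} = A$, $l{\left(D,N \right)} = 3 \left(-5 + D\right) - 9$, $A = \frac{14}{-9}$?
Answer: $\frac{520788309853}{172041654402} \approx 3.0271$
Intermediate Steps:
$A = - \frac{14}{9}$ ($A = 14 \left(- \frac{1}{9}\right) = - \frac{14}{9} \approx -1.5556$)
$l{\left(D,N \right)} = -24 + 3 D$ ($l{\left(D,N \right)} = \left(-15 + 3 D\right) - 9 = -24 + 3 D$)
$B{\left(I \right)} = - \frac{14}{9}$
$- \frac{388569}{-126254} + \frac{B{\left(2 \right)} + 232 l{\left(-14,5 \right)}}{302814} = - \frac{388569}{-126254} + \frac{- \frac{14}{9} + 232 \left(-24 + 3 \left(-14\right)\right)}{302814} = \left(-388569\right) \left(- \frac{1}{126254}\right) + \left(- \frac{14}{9} + 232 \left(-24 - 42\right)\right) \frac{1}{302814} = \frac{388569}{126254} + \left(- \frac{14}{9} + 232 \left(-66\right)\right) \frac{1}{302814} = \frac{388569}{126254} + \left(- \frac{14}{9} - 15312\right) \frac{1}{302814} = \frac{388569}{126254} - \frac{68911}{1362663} = \frac{520788309853}{172041654402}$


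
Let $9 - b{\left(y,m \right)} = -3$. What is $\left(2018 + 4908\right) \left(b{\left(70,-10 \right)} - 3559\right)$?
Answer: $-24566522$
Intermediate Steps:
$b{\left(y,m \right)} = 12$ ($b{\left(y,m \right)} = 9 - -3 = 9 + 3 = 12$)
$\left(2018 + 4908\right) \left(b{\left(70,-10 \right)} - 3559\right) = \left(2018 + 4908\right) \left(12 - 3559\right) = 6926 \left(-3547\right) = -24566522$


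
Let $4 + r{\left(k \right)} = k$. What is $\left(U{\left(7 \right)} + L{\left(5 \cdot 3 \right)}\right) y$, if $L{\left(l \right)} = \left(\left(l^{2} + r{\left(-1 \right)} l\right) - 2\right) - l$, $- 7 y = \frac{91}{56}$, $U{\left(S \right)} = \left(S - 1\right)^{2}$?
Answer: $- \frac{2197}{56} \approx -39.232$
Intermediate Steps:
$U{\left(S \right)} = \left(-1 + S\right)^{2}$
$y = - \frac{13}{56}$ ($y = - \frac{91 \cdot \frac{1}{56}}{7} = \left(- \frac{1}{7}\right) \frac{13}{8} = - \frac{13}{56} \approx -0.23214$)
$r{\left(k \right)} = -4 + k$
$L{\left(l \right)} = -2 + l^{2} - 6 l$ ($L{\left(l \right)} = \left(\left(l^{2} + \left(-4 - 1\right) l\right) - 2\right) - l = \left(\left(l^{2} - 5 l\right) - 2\right) - l = \left(-2 + l^{2} - 5 l\right) - l = -2 + l^{2} - 6 l$)
$\left(U{\left(7 \right)} + L{\left(5 \cdot 3 \right)}\right) y = \left(\left(-1 + 7\right)^{2} - \left(2 - 225 + 6 \cdot 5 \cdot 3\right)\right) \left(- \frac{13}{56}\right) = \left(6^{2} - \left(92 - 225\right)\right) \left(- \frac{13}{56}\right) = \left(36 - -133\right) \left(- \frac{13}{56}\right) = \left(36 + 133\right) \left(- \frac{13}{56}\right) = 169 \left(- \frac{13}{56}\right) = - \frac{2197}{56}$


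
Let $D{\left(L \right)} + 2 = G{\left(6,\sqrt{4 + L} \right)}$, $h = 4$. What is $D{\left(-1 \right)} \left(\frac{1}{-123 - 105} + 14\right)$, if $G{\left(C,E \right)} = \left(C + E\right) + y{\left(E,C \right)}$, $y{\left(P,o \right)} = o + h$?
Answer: $\frac{22337}{114} + \frac{3191 \sqrt{3}}{228} \approx 220.18$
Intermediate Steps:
$y{\left(P,o \right)} = 4 + o$ ($y{\left(P,o \right)} = o + 4 = 4 + o$)
$G{\left(C,E \right)} = 4 + E + 2 C$ ($G{\left(C,E \right)} = \left(C + E\right) + \left(4 + C\right) = 4 + E + 2 C$)
$D{\left(L \right)} = 14 + \sqrt{4 + L}$ ($D{\left(L \right)} = -2 + \left(4 + \sqrt{4 + L} + 2 \cdot 6\right) = -2 + \left(4 + \sqrt{4 + L} + 12\right) = -2 + \left(16 + \sqrt{4 + L}\right) = 14 + \sqrt{4 + L}$)
$D{\left(-1 \right)} \left(\frac{1}{-123 - 105} + 14\right) = \left(14 + \sqrt{4 - 1}\right) \left(\frac{1}{-123 - 105} + 14\right) = \left(14 + \sqrt{3}\right) \left(\frac{1}{-228} + 14\right) = \left(14 + \sqrt{3}\right) \left(- \frac{1}{228} + 14\right) = \left(14 + \sqrt{3}\right) \frac{3191}{228} = \frac{22337}{114} + \frac{3191 \sqrt{3}}{228}$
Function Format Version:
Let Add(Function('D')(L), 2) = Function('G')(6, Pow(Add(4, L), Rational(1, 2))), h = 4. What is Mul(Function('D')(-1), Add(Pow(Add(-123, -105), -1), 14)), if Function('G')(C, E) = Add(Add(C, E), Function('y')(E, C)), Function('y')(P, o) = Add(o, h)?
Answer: Add(Rational(22337, 114), Mul(Rational(3191, 228), Pow(3, Rational(1, 2)))) ≈ 220.18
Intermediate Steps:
Function('y')(P, o) = Add(4, o) (Function('y')(P, o) = Add(o, 4) = Add(4, o))
Function('G')(C, E) = Add(4, E, Mul(2, C)) (Function('G')(C, E) = Add(Add(C, E), Add(4, C)) = Add(4, E, Mul(2, C)))
Function('D')(L) = Add(14, Pow(Add(4, L), Rational(1, 2))) (Function('D')(L) = Add(-2, Add(4, Pow(Add(4, L), Rational(1, 2)), Mul(2, 6))) = Add(-2, Add(4, Pow(Add(4, L), Rational(1, 2)), 12)) = Add(-2, Add(16, Pow(Add(4, L), Rational(1, 2)))) = Add(14, Pow(Add(4, L), Rational(1, 2))))
Mul(Function('D')(-1), Add(Pow(Add(-123, -105), -1), 14)) = Mul(Add(14, Pow(Add(4, -1), Rational(1, 2))), Add(Pow(Add(-123, -105), -1), 14)) = Mul(Add(14, Pow(3, Rational(1, 2))), Add(Pow(-228, -1), 14)) = Mul(Add(14, Pow(3, Rational(1, 2))), Add(Rational(-1, 228), 14)) = Mul(Add(14, Pow(3, Rational(1, 2))), Rational(3191, 228)) = Add(Rational(22337, 114), Mul(Rational(3191, 228), Pow(3, Rational(1, 2))))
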